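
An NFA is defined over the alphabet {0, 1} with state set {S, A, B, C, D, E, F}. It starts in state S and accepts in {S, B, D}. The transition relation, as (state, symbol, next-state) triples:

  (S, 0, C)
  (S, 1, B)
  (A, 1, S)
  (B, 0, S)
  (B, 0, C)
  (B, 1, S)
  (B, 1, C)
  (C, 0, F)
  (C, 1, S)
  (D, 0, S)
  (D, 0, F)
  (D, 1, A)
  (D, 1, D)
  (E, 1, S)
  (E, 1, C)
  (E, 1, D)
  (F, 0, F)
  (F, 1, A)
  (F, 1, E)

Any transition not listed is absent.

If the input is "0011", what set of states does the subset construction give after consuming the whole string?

{S, C, D}

Start in {S}.
Read '0': S→{C}; now {C}.
Read '0': C→{F}; now {F}.
Read '1': F→{A, E}; now {A, E}.
Read '1': A→{S}, E→{S, C, D}; now {S, C, D}.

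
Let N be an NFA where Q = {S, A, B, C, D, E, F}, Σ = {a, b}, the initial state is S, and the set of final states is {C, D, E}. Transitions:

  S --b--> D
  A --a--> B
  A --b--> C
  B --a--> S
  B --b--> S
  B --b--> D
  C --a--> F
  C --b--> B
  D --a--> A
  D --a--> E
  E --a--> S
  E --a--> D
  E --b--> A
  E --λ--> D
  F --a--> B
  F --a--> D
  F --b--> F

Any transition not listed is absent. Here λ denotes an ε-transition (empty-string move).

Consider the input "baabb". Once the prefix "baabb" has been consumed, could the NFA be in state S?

No

Start in {S}.
Read 'b': S→{D}; now {D}.
Read 'a': D→{A, E}; union {A, E}; ε-closure = {A, D, E}.
Read 'a': A→{B}, D→{A, E}, E→{S, D}; now {S, A, B, D, E}.
Read 'b': S→{D}, A→{C}, B→{S, D}, D→∅, E→{A}; now {S, A, C, D}.
Read 'b': S→{D}, A→{C}, C→{B}, D→∅; now {B, C, D}.
State S is not in {B, C, D}.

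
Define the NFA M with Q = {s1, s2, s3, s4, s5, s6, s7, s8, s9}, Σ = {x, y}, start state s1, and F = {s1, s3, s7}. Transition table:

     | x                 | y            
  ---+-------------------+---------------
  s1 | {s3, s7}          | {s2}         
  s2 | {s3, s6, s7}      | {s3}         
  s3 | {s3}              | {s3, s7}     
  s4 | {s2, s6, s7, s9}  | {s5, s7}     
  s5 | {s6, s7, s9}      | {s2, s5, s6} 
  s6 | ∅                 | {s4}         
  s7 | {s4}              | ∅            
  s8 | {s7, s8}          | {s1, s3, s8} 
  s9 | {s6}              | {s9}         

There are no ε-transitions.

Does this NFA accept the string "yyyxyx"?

Yes

Start in {s1}.
Read 'y': s1→{s2}; now {s2}.
Read 'y': s2→{s3}; now {s3}.
Read 'y': s3→{s3, s7}; now {s3, s7}.
Read 'x': s3→{s3}, s7→{s4}; now {s3, s4}.
Read 'y': s3→{s3, s7}, s4→{s5, s7}; now {s3, s5, s7}.
Read 'x': s3→{s3}, s5→{s6, s7, s9}, s7→{s4}; now {s3, s4, s6, s7, s9}.
The final set {s3, s4, s6, s7, s9} contains the accepting states s3, s7.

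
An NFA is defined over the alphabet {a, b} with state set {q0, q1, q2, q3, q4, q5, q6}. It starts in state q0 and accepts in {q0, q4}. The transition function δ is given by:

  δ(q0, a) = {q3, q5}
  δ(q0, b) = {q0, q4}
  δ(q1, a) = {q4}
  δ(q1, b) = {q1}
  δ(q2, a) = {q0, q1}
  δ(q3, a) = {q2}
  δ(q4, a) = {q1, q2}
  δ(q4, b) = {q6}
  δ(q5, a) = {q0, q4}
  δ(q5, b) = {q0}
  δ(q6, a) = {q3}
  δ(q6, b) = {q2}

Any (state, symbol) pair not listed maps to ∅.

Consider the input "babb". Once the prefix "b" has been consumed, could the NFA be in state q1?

Start in {q0}.
Read 'b': {q0} → {q0, q4}.
State q1 is not in {q0, q4}.

No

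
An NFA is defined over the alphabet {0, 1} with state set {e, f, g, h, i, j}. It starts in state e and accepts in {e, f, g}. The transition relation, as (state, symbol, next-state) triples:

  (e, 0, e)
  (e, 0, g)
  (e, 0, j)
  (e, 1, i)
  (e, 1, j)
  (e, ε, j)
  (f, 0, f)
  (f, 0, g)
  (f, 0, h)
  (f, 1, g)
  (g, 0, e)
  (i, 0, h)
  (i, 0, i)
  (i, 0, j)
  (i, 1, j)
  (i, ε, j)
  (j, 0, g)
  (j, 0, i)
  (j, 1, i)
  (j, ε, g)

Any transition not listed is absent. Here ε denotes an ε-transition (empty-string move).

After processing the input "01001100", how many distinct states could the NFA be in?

5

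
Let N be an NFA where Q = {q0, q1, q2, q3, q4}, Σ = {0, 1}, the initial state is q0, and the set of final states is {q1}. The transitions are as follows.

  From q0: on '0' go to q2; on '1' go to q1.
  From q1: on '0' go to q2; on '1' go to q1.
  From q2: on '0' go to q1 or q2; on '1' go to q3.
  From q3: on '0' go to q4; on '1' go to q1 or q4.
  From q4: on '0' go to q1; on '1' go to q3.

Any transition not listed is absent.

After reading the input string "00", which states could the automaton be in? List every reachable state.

{q1, q2}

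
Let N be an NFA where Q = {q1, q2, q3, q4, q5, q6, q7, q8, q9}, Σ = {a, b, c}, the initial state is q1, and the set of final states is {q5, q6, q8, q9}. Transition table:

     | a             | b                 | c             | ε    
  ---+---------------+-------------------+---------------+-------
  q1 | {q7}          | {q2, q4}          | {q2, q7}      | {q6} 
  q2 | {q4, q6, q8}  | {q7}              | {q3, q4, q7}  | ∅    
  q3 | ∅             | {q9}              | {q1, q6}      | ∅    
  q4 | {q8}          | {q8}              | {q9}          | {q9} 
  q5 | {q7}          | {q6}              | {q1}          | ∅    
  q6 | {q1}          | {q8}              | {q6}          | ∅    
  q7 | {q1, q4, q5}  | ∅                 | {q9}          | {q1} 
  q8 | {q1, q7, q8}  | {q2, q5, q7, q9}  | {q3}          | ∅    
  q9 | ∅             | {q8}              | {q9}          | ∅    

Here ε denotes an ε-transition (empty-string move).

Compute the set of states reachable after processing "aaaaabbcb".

{q1, q2, q4, q6, q7, q8, q9}

Start: ε-closure({q1}) = {q1, q6}.
Read 'a': q1→{q7}, q6→{q1}; union {q1, q7}; ε-closure = {q1, q6, q7}.
Read 'a': q1→{q7}, q6→{q1}, q7→{q1, q4, q5}; union {q1, q4, q5, q7}; ε-closure = {q1, q4, q5, q6, q7, q9}.
Read 'a': q1→{q7}, q4→{q8}, q5→{q7}, q6→{q1}, q7→{q1, q4, q5}, q9→∅; union {q1, q4, q5, q7, q8}; ε-closure = {q1, q4, q5, q6, q7, q8, q9}.
Read 'a': q1→{q7}, q4→{q8}, q5→{q7}, q6→{q1}, q7→{q1, q4, q5}, q8→{q1, q7, q8}, q9→∅; union {q1, q4, q5, q7, q8}; ε-closure = {q1, q4, q5, q6, q7, q8, q9}.
Read 'a': q1→{q7}, q4→{q8}, q5→{q7}, q6→{q1}, q7→{q1, q4, q5}, q8→{q1, q7, q8}, q9→∅; union {q1, q4, q5, q7, q8}; ε-closure = {q1, q4, q5, q6, q7, q8, q9}.
Read 'b': q1→{q2, q4}, q4→{q8}, q5→{q6}, q6→{q8}, q7→∅, q8→{q2, q5, q7, q9}, q9→{q8}; union {q2, q4, q5, q6, q7, q8, q9}; ε-closure = {q1, q2, q4, q5, q6, q7, q8, q9}.
Read 'b': q1→{q2, q4}, q2→{q7}, q4→{q8}, q5→{q6}, q6→{q8}, q7→∅, q8→{q2, q5, q7, q9}, q9→{q8}; union {q2, q4, q5, q6, q7, q8, q9}; ε-closure = {q1, q2, q4, q5, q6, q7, q8, q9}.
Read 'c': q1→{q2, q7}, q2→{q3, q4, q7}, q4→{q9}, q5→{q1}, q6→{q6}, q7→{q9}, q8→{q3}, q9→{q9}; now {q1, q2, q3, q4, q6, q7, q9}.
Read 'b': q1→{q2, q4}, q2→{q7}, q3→{q9}, q4→{q8}, q6→{q8}, q7→∅, q9→{q8}; union {q2, q4, q7, q8, q9}; ε-closure = {q1, q2, q4, q6, q7, q8, q9}.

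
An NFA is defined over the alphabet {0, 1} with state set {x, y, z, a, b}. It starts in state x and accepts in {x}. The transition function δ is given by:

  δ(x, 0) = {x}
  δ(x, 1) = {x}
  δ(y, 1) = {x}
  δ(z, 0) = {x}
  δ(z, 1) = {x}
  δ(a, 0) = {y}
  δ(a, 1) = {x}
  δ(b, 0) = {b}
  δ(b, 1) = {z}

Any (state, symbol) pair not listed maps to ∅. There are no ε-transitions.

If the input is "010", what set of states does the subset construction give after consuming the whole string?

Start in {x}.
Read '0': x→{x}; now {x}.
Read '1': x→{x}; now {x}.
Read '0': x→{x}; now {x}.

{x}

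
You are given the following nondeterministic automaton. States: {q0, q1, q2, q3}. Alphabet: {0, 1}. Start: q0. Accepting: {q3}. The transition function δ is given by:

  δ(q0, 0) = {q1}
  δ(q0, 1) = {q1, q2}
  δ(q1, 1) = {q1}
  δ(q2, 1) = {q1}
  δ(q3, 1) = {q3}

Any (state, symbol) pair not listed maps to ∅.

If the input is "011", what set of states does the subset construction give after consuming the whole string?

{q1}

Start in {q0}.
Read '0': q0→{q1}; now {q1}.
Read '1': q1→{q1}; now {q1}.
Read '1': q1→{q1}; now {q1}.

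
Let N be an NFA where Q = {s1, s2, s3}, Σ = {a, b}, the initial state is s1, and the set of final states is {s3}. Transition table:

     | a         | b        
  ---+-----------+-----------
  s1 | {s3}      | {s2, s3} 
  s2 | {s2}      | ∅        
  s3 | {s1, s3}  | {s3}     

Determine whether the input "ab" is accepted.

Yes

Start in {s1}.
Read 'a': s1→{s3}; now {s3}.
Read 'b': s3→{s3}; now {s3}.
The final set {s3} contains the accepting state s3.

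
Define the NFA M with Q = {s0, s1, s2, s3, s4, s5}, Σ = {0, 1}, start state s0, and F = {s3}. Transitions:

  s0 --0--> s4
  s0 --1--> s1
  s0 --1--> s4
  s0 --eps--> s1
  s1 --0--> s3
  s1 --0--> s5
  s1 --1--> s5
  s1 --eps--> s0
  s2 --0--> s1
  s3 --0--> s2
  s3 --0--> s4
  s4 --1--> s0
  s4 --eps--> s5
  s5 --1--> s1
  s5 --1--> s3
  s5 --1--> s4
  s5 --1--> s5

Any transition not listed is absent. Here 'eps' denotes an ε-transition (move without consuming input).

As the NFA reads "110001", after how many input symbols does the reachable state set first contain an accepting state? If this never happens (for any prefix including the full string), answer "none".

2

Start: ε-closure({s0}) = {s0, s1}.
Read '1': s0→{s1, s4}, s1→{s5}; union {s1, s4, s5}; ε-closure = {s0, s1, s4, s5}.
Read '1': s0→{s1, s4}, s1→{s5}, s4→{s0}, s5→{s1, s3, s4, s5}; now {s0, s1, s3, s4, s5}.
None of the earlier sets intersect F, but {s0, s1, s3, s4, s5} does.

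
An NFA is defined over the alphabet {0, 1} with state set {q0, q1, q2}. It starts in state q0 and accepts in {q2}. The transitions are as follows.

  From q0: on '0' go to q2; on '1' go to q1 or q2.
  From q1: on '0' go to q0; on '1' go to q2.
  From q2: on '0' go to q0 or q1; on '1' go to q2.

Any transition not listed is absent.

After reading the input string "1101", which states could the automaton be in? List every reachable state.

{q1, q2}

Start in {q0}.
Read '1': {q0} → {q1, q2}.
Read '1': {q1, q2} → {q2}.
Read '0': {q2} → {q0, q1}.
Read '1': {q0, q1} → {q1, q2}.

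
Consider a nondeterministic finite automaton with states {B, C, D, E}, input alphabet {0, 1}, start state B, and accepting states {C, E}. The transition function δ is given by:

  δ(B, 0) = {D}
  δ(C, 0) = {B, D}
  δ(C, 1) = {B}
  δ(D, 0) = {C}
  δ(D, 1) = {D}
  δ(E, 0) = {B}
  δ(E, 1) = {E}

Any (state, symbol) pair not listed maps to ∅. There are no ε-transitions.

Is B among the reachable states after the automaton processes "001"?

Yes

Start in {B}.
Read '0': B→{D}; now {D}.
Read '0': D→{C}; now {C}.
Read '1': C→{B}; now {B}.
State B is in {B}.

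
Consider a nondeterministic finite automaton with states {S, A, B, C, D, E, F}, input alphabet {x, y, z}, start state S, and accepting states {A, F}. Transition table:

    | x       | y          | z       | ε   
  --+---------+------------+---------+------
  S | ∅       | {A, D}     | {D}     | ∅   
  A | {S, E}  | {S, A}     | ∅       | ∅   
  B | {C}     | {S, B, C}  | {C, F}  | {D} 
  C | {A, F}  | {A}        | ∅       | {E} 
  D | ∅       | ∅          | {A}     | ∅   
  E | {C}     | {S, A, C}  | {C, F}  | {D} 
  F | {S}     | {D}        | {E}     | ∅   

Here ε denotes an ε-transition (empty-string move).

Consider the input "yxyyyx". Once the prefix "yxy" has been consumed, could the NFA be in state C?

Yes

Start in {S}.
Read 'y': S→{A, D}; now {A, D}.
Read 'x': A→{S, E}, D→∅; union {S, E}; ε-closure = {S, D, E}.
Read 'y': S→{A, D}, D→∅, E→{S, A, C}; union {S, A, C, D}; ε-closure = {S, A, C, D, E}.
State C is in {S, A, C, D, E}.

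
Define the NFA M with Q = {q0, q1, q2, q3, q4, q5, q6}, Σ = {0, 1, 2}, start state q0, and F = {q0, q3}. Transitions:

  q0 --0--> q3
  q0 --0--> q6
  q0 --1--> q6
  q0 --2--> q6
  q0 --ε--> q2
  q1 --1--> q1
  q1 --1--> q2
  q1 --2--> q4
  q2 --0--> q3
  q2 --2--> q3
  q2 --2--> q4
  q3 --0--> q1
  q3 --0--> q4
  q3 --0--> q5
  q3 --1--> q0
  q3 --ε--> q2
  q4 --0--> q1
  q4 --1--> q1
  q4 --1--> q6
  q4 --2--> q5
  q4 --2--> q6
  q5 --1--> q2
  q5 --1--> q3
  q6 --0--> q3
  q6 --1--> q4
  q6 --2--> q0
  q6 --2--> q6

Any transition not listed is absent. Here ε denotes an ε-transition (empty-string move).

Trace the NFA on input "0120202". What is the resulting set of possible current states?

Start: ε-closure({q0}) = {q0, q2}.
Read '0': q0→{q3, q6}, q2→{q3}; union {q3, q6}; ε-closure = {q2, q3, q6}.
Read '1': q2→∅, q3→{q0}, q6→{q4}; union {q0, q4}; ε-closure = {q0, q2, q4}.
Read '2': q0→{q6}, q2→{q3, q4}, q4→{q5, q6}; union {q3, q4, q5, q6}; ε-closure = {q2, q3, q4, q5, q6}.
Read '0': q2→{q3}, q3→{q1, q4, q5}, q4→{q1}, q5→∅, q6→{q3}; union {q1, q3, q4, q5}; ε-closure = {q1, q2, q3, q4, q5}.
Read '2': q1→{q4}, q2→{q3, q4}, q3→∅, q4→{q5, q6}, q5→∅; union {q3, q4, q5, q6}; ε-closure = {q2, q3, q4, q5, q6}.
Read '0': q2→{q3}, q3→{q1, q4, q5}, q4→{q1}, q5→∅, q6→{q3}; union {q1, q3, q4, q5}; ε-closure = {q1, q2, q3, q4, q5}.
Read '2': q1→{q4}, q2→{q3, q4}, q3→∅, q4→{q5, q6}, q5→∅; union {q3, q4, q5, q6}; ε-closure = {q2, q3, q4, q5, q6}.

{q2, q3, q4, q5, q6}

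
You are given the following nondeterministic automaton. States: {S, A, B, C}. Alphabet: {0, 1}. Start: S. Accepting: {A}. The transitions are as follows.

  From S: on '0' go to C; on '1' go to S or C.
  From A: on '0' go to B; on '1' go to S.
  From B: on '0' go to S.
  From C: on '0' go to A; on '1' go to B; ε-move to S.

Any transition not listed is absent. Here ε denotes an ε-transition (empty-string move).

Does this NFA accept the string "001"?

No

Start in {S}.
Read '0': {S} → {S, C}.
Read '0': {S, C} → {S, A, C}.
Read '1': {S, A, C} → {S, B, C}.
The final set {S, B, C} contains no accepting state.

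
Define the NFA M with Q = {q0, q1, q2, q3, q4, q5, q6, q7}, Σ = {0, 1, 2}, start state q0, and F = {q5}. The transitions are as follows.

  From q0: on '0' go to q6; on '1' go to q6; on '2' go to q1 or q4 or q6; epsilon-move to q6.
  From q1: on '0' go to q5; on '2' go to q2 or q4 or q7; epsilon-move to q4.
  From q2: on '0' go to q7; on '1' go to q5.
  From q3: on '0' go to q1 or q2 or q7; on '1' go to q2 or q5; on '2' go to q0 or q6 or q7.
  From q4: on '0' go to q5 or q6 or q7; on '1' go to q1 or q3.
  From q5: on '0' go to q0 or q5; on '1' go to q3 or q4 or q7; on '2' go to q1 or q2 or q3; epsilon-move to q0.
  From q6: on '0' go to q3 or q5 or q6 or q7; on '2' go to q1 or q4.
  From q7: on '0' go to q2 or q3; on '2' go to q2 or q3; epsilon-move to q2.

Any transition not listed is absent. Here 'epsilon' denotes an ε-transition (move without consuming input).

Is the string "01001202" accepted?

No

Start: ε-closure({q0}) = {q0, q6}.
Read '0': {q0, q6} → {q0, q2, q3, q5, q6, q7}.
Read '1': {q0, q2, q3, q5, q6, q7} → {q0, q2, q3, q4, q5, q6, q7}.
Read '0': {q0, q2, q3, q4, q5, q6, q7} → {q0, q1, q2, q3, q4, q5, q6, q7}.
Read '0': {q0, q1, q2, q3, q4, q5, q6, q7} → {q0, q1, q2, q3, q4, q5, q6, q7}.
Read '1': {q0, q1, q2, q3, q4, q5, q6, q7} → {q0, q1, q2, q3, q4, q5, q6, q7}.
Read '2': {q0, q1, q2, q3, q4, q5, q6, q7} → {q0, q1, q2, q3, q4, q6, q7}.
Read '0': {q0, q1, q2, q3, q4, q6, q7} → {q0, q1, q2, q3, q4, q5, q6, q7}.
Read '2': {q0, q1, q2, q3, q4, q5, q6, q7} → {q0, q1, q2, q3, q4, q6, q7}.
The final set {q0, q1, q2, q3, q4, q6, q7} contains no accepting state.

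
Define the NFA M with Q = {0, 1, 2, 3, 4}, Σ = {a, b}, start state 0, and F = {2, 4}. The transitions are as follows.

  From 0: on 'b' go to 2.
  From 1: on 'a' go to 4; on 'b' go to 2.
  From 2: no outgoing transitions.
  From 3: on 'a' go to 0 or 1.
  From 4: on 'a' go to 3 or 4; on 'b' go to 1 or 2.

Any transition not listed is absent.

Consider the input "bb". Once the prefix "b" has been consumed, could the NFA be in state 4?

Start in {0}.
Read 'b': 0→{2}; now {2}.
State 4 is not in {2}.

No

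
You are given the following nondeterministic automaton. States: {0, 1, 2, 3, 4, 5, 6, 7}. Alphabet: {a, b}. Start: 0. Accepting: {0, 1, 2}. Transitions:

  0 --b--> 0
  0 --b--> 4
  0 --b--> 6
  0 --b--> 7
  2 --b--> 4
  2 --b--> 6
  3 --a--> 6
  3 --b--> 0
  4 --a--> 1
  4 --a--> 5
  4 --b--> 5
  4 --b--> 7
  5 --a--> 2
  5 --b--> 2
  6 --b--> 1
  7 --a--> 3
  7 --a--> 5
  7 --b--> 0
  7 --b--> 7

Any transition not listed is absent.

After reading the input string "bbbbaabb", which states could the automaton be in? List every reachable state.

Start in {0}.
Read 'b': {0} → {0, 4, 6, 7}.
Read 'b': {0, 4, 6, 7} → {0, 1, 4, 5, 6, 7}.
Read 'b': {0, 1, 4, 5, 6, 7} → {0, 1, 2, 4, 5, 6, 7}.
Read 'b': {0, 1, 2, 4, 5, 6, 7} → {0, 1, 2, 4, 5, 6, 7}.
Read 'a': {0, 1, 2, 4, 5, 6, 7} → {1, 2, 3, 5}.
Read 'a': {1, 2, 3, 5} → {2, 6}.
Read 'b': {2, 6} → {1, 4, 6}.
Read 'b': {1, 4, 6} → {1, 5, 7}.

{1, 5, 7}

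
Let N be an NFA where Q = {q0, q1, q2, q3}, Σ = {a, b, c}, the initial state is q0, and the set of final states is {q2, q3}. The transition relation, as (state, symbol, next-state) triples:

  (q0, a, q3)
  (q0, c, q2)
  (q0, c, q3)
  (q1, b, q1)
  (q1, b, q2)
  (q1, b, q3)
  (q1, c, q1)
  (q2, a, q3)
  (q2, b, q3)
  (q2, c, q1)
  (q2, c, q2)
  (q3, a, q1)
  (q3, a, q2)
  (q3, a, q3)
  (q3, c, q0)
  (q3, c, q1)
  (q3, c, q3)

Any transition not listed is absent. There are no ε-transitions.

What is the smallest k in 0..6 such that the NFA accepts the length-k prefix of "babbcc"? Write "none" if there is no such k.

Start in {q0}.
Read 'b': q0→∅; now ∅.
The set is empty and remains empty for the remaining 5 symbols.
No reachable set along the way intersects F.

none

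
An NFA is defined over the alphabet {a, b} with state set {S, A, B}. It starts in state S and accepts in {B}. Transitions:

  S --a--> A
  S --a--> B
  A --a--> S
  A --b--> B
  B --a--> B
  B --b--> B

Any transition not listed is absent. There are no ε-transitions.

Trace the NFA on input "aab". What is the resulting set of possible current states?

{B}

Start in {S}.
Read 'a': S→{A, B}; now {A, B}.
Read 'a': A→{S}, B→{B}; now {S, B}.
Read 'b': S→∅, B→{B}; now {B}.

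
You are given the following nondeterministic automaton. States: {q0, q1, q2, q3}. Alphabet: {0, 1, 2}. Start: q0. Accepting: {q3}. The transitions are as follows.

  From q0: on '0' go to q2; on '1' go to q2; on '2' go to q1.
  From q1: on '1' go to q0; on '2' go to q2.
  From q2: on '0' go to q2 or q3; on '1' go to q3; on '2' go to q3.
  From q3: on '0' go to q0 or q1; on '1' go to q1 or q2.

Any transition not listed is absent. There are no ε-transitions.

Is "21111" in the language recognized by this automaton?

No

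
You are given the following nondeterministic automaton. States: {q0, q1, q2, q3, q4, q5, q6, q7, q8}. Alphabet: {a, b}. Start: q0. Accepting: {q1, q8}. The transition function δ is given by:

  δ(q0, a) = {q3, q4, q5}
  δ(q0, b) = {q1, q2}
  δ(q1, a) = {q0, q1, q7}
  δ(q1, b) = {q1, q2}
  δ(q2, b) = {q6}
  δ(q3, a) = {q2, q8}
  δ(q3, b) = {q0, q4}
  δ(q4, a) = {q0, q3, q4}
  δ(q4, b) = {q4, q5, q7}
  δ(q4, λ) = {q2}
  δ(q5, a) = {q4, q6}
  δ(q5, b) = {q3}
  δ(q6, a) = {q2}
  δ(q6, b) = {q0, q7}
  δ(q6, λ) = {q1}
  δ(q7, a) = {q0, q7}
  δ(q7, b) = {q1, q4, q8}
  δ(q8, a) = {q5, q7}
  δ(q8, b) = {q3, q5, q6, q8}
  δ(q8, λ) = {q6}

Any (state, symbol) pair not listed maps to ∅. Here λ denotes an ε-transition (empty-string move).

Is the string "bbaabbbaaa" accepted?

Start in {q0}.
Read 'b': q0→{q1, q2}; now {q1, q2}.
Read 'b': q1→{q1, q2}, q2→{q6}; now {q1, q2, q6}.
Read 'a': q1→{q0, q1, q7}, q2→∅, q6→{q2}; now {q0, q1, q2, q7}.
Read 'a': q0→{q3, q4, q5}, q1→{q0, q1, q7}, q2→∅, q7→{q0, q7}; union {q0, q1, q3, q4, q5, q7}; ε-closure = {q0, q1, q2, q3, q4, q5, q7}.
Read 'b': q0→{q1, q2}, q1→{q1, q2}, q2→{q6}, q3→{q0, q4}, q4→{q4, q5, q7}, q5→{q3}, q7→{q1, q4, q8}; now {q0, q1, q2, q3, q4, q5, q6, q7, q8}.
Read 'b': q0→{q1, q2}, q1→{q1, q2}, q2→{q6}, q3→{q0, q4}, q4→{q4, q5, q7}, q5→{q3}, q6→{q0, q7}, q7→{q1, q4, q8}, q8→{q3, q5, q6, q8}; now {q0, q1, q2, q3, q4, q5, q6, q7, q8}.
Read 'b': q0→{q1, q2}, q1→{q1, q2}, q2→{q6}, q3→{q0, q4}, q4→{q4, q5, q7}, q5→{q3}, q6→{q0, q7}, q7→{q1, q4, q8}, q8→{q3, q5, q6, q8}; now {q0, q1, q2, q3, q4, q5, q6, q7, q8}.
Read 'a': q0→{q3, q4, q5}, q1→{q0, q1, q7}, q2→∅, q3→{q2, q8}, q4→{q0, q3, q4}, q5→{q4, q6}, q6→{q2}, q7→{q0, q7}, q8→{q5, q7}; now {q0, q1, q2, q3, q4, q5, q6, q7, q8}.
Read 'a': q0→{q3, q4, q5}, q1→{q0, q1, q7}, q2→∅, q3→{q2, q8}, q4→{q0, q3, q4}, q5→{q4, q6}, q6→{q2}, q7→{q0, q7}, q8→{q5, q7}; now {q0, q1, q2, q3, q4, q5, q6, q7, q8}.
Read 'a': q0→{q3, q4, q5}, q1→{q0, q1, q7}, q2→∅, q3→{q2, q8}, q4→{q0, q3, q4}, q5→{q4, q6}, q6→{q2}, q7→{q0, q7}, q8→{q5, q7}; now {q0, q1, q2, q3, q4, q5, q6, q7, q8}.
The final set {q0, q1, q2, q3, q4, q5, q6, q7, q8} contains the accepting states q1, q8.

Yes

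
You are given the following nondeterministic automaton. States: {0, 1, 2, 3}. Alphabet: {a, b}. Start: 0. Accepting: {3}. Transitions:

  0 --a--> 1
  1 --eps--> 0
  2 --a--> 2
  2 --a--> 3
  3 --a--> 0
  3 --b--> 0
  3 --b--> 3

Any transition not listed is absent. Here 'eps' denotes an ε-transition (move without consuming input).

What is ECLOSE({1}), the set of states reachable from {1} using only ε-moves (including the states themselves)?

Begin with {1}.
ε-move 1 → 0; add 0.

{0, 1}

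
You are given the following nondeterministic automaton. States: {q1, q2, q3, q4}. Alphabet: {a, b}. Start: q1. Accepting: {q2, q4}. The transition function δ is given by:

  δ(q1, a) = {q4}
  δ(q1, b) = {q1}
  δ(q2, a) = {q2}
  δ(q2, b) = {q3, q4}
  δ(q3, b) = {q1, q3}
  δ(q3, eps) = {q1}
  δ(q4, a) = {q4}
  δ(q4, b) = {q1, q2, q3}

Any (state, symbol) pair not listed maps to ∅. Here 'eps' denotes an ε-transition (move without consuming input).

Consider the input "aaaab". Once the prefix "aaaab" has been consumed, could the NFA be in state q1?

Start in {q1}.
Read 'a': q1→{q4}; now {q4}.
Read 'a': q4→{q4}; now {q4}.
Read 'a': q4→{q4}; now {q4}.
Read 'a': q4→{q4}; now {q4}.
Read 'b': q4→{q1, q2, q3}; now {q1, q2, q3}.
State q1 is in {q1, q2, q3}.

Yes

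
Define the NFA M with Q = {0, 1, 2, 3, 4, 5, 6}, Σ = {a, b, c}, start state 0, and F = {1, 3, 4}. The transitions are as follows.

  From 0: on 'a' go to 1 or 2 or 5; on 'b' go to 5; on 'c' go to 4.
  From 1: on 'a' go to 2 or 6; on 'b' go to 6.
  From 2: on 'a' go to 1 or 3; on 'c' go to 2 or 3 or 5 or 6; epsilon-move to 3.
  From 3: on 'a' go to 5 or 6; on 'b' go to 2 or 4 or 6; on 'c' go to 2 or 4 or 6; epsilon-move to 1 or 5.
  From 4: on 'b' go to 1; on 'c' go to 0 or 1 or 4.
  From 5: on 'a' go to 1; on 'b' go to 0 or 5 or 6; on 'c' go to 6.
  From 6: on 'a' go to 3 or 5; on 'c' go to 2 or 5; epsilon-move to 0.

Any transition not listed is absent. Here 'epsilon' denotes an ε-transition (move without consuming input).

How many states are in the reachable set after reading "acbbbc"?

Start in {0}.
Read 'a': 0→{1, 2, 5}; union {1, 2, 5}; ε-closure = {1, 2, 3, 5}.
Read 'c': 1→∅, 2→{2, 3, 5, 6}, 3→{2, 4, 6}, 5→{6}; union {2, 3, 4, 5, 6}; ε-closure = {0, 1, 2, 3, 4, 5, 6}.
Read 'b': 0→{5}, 1→{6}, 2→∅, 3→{2, 4, 6}, 4→{1}, 5→{0, 5, 6}, 6→∅; union {0, 1, 2, 4, 5, 6}; ε-closure = {0, 1, 2, 3, 4, 5, 6}.
Read 'b': 0→{5}, 1→{6}, 2→∅, 3→{2, 4, 6}, 4→{1}, 5→{0, 5, 6}, 6→∅; union {0, 1, 2, 4, 5, 6}; ε-closure = {0, 1, 2, 3, 4, 5, 6}.
Read 'b': 0→{5}, 1→{6}, 2→∅, 3→{2, 4, 6}, 4→{1}, 5→{0, 5, 6}, 6→∅; union {0, 1, 2, 4, 5, 6}; ε-closure = {0, 1, 2, 3, 4, 5, 6}.
Read 'c': 0→{4}, 1→∅, 2→{2, 3, 5, 6}, 3→{2, 4, 6}, 4→{0, 1, 4}, 5→{6}, 6→{2, 5}; now {0, 1, 2, 3, 4, 5, 6}.
That set has 7 states.

7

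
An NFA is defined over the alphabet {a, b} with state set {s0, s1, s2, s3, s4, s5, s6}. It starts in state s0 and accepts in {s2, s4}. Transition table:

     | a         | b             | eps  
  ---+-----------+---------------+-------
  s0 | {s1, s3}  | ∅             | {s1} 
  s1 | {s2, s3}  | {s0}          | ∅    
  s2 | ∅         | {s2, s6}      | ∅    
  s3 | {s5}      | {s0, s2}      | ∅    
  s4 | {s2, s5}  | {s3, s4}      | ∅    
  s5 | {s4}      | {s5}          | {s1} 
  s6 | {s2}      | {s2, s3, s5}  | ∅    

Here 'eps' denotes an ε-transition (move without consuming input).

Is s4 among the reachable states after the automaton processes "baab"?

Start: ε-closure({s0}) = {s0, s1}.
Read 'b': s0→∅, s1→{s0}; union {s0}; ε-closure = {s0, s1}.
Read 'a': s0→{s1, s3}, s1→{s2, s3}; now {s1, s2, s3}.
Read 'a': s1→{s2, s3}, s2→∅, s3→{s5}; union {s2, s3, s5}; ε-closure = {s1, s2, s3, s5}.
Read 'b': s1→{s0}, s2→{s2, s6}, s3→{s0, s2}, s5→{s5}; union {s0, s2, s5, s6}; ε-closure = {s0, s1, s2, s5, s6}.
State s4 is not in {s0, s1, s2, s5, s6}.

No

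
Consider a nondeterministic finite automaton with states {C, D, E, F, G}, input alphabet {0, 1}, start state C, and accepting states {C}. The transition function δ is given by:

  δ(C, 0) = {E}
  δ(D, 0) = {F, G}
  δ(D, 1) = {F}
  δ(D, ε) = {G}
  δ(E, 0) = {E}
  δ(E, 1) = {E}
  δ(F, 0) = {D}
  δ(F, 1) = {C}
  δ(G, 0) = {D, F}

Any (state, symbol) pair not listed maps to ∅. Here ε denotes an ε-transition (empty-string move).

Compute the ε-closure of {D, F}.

{D, F, G}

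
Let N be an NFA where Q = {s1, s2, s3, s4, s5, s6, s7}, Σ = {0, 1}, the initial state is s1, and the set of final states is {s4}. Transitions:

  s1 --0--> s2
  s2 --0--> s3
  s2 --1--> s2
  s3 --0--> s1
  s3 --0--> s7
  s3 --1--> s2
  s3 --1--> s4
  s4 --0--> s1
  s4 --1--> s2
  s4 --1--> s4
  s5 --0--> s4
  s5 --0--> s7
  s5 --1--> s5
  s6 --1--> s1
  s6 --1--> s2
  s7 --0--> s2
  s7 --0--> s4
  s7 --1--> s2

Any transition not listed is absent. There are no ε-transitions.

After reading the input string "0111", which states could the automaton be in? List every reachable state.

{s2}

Start in {s1}.
Read '0': s1→{s2}; now {s2}.
Read '1': s2→{s2}; now {s2}.
Read '1': s2→{s2}; now {s2}.
Read '1': s2→{s2}; now {s2}.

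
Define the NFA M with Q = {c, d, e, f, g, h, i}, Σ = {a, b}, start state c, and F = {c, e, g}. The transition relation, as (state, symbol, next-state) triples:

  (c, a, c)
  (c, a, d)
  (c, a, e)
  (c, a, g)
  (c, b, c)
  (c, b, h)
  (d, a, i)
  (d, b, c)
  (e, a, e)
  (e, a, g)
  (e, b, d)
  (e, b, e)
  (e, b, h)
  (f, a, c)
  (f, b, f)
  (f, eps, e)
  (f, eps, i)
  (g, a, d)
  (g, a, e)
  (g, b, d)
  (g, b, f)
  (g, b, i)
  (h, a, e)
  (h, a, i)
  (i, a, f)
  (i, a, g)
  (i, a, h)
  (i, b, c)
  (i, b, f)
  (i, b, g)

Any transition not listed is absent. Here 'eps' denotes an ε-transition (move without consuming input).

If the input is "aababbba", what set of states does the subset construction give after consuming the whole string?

Start in {c}.
Read 'a': {c} → {c, d, e, g}.
Read 'a': {c, d, e, g} → {c, d, e, g, i}.
Read 'b': {c, d, e, g, i} → {c, d, e, f, g, h, i}.
Read 'a': {c, d, e, f, g, h, i} → {c, d, e, f, g, h, i}.
Read 'b': {c, d, e, f, g, h, i} → {c, d, e, f, g, h, i}.
Read 'b': {c, d, e, f, g, h, i} → {c, d, e, f, g, h, i}.
Read 'b': {c, d, e, f, g, h, i} → {c, d, e, f, g, h, i}.
Read 'a': {c, d, e, f, g, h, i} → {c, d, e, f, g, h, i}.

{c, d, e, f, g, h, i}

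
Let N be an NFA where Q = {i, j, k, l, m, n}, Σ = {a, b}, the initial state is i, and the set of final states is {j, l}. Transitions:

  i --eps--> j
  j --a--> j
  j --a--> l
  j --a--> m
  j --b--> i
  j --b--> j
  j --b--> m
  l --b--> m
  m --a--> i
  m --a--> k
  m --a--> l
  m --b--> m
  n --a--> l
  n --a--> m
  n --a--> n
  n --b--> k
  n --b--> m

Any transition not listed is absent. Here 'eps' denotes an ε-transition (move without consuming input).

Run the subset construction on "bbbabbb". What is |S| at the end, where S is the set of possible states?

Start: ε-closure({i}) = {i, j}.
Read 'b': i→∅, j→{i, j, m}; now {i, j, m}.
Read 'b': i→∅, j→{i, j, m}, m→{m}; now {i, j, m}.
Read 'b': i→∅, j→{i, j, m}, m→{m}; now {i, j, m}.
Read 'a': i→∅, j→{j, l, m}, m→{i, k, l}; now {i, j, k, l, m}.
Read 'b': i→∅, j→{i, j, m}, k→∅, l→{m}, m→{m}; now {i, j, m}.
Read 'b': i→∅, j→{i, j, m}, m→{m}; now {i, j, m}.
Read 'b': i→∅, j→{i, j, m}, m→{m}; now {i, j, m}.
That set has 3 states.

3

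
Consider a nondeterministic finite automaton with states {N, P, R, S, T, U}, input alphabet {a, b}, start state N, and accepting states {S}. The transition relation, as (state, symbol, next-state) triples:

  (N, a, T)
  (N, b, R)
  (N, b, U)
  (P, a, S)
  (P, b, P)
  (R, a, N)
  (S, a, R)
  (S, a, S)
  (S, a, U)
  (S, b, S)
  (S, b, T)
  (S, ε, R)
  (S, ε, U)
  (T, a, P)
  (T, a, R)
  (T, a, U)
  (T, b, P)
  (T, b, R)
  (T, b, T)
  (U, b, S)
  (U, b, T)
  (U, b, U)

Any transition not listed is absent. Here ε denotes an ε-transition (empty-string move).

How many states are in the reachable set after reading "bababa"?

1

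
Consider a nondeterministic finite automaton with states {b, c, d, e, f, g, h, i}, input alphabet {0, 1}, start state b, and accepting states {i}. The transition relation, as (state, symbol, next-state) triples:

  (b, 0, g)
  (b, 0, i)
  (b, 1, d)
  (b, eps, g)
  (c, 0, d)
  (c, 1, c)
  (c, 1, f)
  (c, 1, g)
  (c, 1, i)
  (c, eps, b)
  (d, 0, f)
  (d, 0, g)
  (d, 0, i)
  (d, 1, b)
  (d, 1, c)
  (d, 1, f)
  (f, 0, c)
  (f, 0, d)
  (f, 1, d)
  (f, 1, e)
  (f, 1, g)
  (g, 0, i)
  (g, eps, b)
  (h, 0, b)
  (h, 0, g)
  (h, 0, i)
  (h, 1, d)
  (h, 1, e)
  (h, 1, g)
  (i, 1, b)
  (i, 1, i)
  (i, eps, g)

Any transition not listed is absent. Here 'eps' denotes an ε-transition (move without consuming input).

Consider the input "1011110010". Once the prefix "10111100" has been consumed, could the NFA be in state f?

Yes

Start: ε-closure({b}) = {b, g}.
Read '1': b→{d}, g→∅; now {d}.
Read '0': d→{f, g, i}; union {f, g, i}; ε-closure = {b, f, g, i}.
Read '1': b→{d}, f→{d, e, g}, g→∅, i→{b, i}; now {b, d, e, g, i}.
Read '1': b→{d}, d→{b, c, f}, e→∅, g→∅, i→{b, i}; union {b, c, d, f, i}; ε-closure = {b, c, d, f, g, i}.
Read '1': b→{d}, c→{c, f, g, i}, d→{b, c, f}, f→{d, e, g}, g→∅, i→{b, i}; now {b, c, d, e, f, g, i}.
Read '1': b→{d}, c→{c, f, g, i}, d→{b, c, f}, e→∅, f→{d, e, g}, g→∅, i→{b, i}; now {b, c, d, e, f, g, i}.
Read '0': b→{g, i}, c→{d}, d→{f, g, i}, e→∅, f→{c, d}, g→{i}, i→∅; union {c, d, f, g, i}; ε-closure = {b, c, d, f, g, i}.
Read '0': b→{g, i}, c→{d}, d→{f, g, i}, f→{c, d}, g→{i}, i→∅; union {c, d, f, g, i}; ε-closure = {b, c, d, f, g, i}.
State f is in {b, c, d, f, g, i}.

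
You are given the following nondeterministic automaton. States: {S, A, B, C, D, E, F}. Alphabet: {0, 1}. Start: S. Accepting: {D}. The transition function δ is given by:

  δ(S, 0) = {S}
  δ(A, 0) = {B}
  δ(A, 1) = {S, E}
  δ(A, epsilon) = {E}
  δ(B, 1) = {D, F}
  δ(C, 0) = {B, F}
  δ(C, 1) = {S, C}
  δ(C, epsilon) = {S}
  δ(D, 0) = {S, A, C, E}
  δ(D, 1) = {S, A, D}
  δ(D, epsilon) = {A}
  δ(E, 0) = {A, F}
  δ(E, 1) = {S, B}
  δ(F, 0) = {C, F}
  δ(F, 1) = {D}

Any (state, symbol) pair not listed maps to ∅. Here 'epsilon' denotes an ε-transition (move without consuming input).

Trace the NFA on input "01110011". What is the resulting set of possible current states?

Start in {S}.
Read '0': {S} → {S}.
Read '1': {S} → ∅.
The set is empty and remains empty for the remaining 6 symbols.

∅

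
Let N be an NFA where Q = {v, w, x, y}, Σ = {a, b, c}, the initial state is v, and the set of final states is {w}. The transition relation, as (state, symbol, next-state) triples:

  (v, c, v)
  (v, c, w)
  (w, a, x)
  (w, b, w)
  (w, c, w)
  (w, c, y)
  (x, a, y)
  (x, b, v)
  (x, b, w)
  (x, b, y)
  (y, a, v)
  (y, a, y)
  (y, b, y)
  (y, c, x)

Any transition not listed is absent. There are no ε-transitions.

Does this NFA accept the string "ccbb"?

Yes

Start in {v}.
Read 'c': v→{v, w}; now {v, w}.
Read 'c': v→{v, w}, w→{w, y}; now {v, w, y}.
Read 'b': v→∅, w→{w}, y→{y}; now {w, y}.
Read 'b': w→{w}, y→{y}; now {w, y}.
The final set {w, y} contains the accepting state w.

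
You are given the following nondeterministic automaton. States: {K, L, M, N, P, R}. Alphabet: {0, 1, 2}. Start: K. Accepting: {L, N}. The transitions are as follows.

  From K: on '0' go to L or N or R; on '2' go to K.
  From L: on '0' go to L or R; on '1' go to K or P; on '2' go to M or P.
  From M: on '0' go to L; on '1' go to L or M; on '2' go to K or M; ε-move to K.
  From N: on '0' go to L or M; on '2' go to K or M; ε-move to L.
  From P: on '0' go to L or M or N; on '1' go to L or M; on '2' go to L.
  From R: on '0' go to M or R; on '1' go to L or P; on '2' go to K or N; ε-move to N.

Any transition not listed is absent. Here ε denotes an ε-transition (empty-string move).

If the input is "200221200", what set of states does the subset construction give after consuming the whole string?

{K, L, M, N, R}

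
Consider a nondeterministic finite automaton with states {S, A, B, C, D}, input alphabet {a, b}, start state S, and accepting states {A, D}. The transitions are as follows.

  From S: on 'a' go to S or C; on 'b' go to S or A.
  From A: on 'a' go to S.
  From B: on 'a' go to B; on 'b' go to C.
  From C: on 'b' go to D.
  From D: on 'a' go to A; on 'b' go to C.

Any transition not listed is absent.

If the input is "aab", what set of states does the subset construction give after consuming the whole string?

{S, A, D}

Start in {S}.
Read 'a': S→{S, C}; now {S, C}.
Read 'a': S→{S, C}, C→∅; now {S, C}.
Read 'b': S→{S, A}, C→{D}; now {S, A, D}.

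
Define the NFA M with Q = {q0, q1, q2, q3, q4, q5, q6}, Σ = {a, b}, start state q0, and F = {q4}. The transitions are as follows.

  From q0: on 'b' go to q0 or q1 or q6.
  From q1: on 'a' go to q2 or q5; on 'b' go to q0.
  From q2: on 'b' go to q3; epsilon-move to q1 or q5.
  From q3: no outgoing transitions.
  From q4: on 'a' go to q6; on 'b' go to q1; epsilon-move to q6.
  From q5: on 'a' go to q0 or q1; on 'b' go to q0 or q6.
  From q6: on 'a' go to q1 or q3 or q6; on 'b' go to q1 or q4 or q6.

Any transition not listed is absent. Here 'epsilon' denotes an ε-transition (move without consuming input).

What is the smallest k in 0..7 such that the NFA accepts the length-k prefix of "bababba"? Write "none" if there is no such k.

3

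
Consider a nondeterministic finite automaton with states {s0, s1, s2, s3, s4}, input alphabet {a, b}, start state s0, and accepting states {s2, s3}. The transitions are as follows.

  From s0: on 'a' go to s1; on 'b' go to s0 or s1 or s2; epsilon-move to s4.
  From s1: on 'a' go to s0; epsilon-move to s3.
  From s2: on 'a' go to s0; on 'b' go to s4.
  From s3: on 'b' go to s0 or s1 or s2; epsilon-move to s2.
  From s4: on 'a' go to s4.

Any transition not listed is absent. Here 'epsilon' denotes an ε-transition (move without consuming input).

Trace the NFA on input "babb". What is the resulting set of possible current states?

{s0, s1, s2, s3, s4}

Start: ε-closure({s0}) = {s0, s4}.
Read 'b': s0→{s0, s1, s2}, s4→∅; union {s0, s1, s2}; ε-closure = {s0, s1, s2, s3, s4}.
Read 'a': s0→{s1}, s1→{s0}, s2→{s0}, s3→∅, s4→{s4}; union {s0, s1, s4}; ε-closure = {s0, s1, s2, s3, s4}.
Read 'b': s0→{s0, s1, s2}, s1→∅, s2→{s4}, s3→{s0, s1, s2}, s4→∅; union {s0, s1, s2, s4}; ε-closure = {s0, s1, s2, s3, s4}.
Read 'b': s0→{s0, s1, s2}, s1→∅, s2→{s4}, s3→{s0, s1, s2}, s4→∅; union {s0, s1, s2, s4}; ε-closure = {s0, s1, s2, s3, s4}.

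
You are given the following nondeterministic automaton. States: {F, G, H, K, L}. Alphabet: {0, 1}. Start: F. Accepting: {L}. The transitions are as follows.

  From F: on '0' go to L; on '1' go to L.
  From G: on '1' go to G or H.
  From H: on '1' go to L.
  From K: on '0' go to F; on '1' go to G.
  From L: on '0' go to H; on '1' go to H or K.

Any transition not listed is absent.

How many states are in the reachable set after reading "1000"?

0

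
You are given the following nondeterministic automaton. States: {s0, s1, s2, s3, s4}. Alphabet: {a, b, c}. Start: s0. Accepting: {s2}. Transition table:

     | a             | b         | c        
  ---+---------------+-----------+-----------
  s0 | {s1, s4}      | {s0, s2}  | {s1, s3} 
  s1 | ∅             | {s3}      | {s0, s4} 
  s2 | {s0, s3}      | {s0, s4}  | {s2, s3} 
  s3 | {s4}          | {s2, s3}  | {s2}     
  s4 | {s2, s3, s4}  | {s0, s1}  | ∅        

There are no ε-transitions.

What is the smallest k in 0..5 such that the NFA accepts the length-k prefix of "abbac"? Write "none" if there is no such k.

3

Start in {s0}.
Read 'a': {s0} → {s1, s4}.
Read 'b': {s1, s4} → {s0, s1, s3}.
Read 'b': {s0, s1, s3} → {s0, s2, s3}.
None of the earlier sets intersect F, but {s0, s2, s3} does.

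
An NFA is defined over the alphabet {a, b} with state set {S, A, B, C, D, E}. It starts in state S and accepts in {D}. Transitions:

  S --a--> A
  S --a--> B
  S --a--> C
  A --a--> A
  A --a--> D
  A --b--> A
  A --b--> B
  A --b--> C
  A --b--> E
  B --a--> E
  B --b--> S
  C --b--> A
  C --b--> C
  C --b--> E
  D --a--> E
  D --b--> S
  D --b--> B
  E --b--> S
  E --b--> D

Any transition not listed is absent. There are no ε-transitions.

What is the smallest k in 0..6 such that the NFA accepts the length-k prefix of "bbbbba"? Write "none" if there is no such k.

Start in {S}.
Read 'b': {S} → ∅.
The set is empty and remains empty for the remaining 5 symbols.
No reachable set along the way intersects F.

none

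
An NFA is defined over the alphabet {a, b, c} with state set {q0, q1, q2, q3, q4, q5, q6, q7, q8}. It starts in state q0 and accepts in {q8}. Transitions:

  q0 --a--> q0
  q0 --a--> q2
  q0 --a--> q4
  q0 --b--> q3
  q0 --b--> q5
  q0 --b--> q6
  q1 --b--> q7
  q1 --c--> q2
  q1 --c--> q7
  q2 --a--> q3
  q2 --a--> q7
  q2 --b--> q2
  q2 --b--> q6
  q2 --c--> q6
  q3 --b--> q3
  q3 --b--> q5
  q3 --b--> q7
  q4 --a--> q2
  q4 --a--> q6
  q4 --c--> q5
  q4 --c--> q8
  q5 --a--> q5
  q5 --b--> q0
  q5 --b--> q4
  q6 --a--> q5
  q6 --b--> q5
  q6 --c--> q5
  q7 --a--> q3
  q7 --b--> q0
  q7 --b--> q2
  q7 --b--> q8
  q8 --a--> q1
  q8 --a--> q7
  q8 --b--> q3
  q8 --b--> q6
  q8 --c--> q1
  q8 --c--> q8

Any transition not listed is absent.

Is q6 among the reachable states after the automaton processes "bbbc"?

Yes

Start in {q0}.
Read 'b': q0→{q3, q5, q6}; now {q3, q5, q6}.
Read 'b': q3→{q3, q5, q7}, q5→{q0, q4}, q6→{q5}; now {q0, q3, q4, q5, q7}.
Read 'b': q0→{q3, q5, q6}, q3→{q3, q5, q7}, q4→∅, q5→{q0, q4}, q7→{q0, q2, q8}; now {q0, q2, q3, q4, q5, q6, q7, q8}.
Read 'c': q0→∅, q2→{q6}, q3→∅, q4→{q5, q8}, q5→∅, q6→{q5}, q7→∅, q8→{q1, q8}; now {q1, q5, q6, q8}.
State q6 is in {q1, q5, q6, q8}.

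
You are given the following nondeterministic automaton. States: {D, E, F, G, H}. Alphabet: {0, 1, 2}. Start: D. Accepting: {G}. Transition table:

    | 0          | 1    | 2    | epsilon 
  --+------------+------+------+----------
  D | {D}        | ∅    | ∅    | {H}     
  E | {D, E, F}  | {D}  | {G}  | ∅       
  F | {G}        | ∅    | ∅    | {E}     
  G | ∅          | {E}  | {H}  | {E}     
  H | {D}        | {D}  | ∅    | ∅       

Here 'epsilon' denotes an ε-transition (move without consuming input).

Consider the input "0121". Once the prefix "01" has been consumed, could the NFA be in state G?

Start: ε-closure({D}) = {D, H}.
Read '0': D→{D}, H→{D}; union {D}; ε-closure = {D, H}.
Read '1': D→∅, H→{D}; union {D}; ε-closure = {D, H}.
State G is not in {D, H}.

No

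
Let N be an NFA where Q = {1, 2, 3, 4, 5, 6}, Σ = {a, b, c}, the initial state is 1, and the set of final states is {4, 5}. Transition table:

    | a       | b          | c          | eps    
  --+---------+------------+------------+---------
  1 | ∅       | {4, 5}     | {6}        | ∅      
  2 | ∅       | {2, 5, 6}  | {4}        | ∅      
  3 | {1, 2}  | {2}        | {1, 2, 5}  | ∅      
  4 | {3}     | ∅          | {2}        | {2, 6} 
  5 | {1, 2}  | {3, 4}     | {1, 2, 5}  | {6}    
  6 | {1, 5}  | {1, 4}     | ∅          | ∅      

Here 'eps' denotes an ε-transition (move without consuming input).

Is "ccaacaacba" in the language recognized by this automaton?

Start in {1}.
Read 'c': {1} → {6}.
Read 'c': {6} → ∅.
The set is empty and remains empty for the remaining 8 symbols.
The final set ∅ contains no accepting state.

No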